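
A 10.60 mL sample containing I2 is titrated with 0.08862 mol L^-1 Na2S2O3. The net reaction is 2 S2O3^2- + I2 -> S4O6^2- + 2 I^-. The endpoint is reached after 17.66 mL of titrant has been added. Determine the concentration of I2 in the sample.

0.0738 M

n(Na2S2O3) = 0.08862 x 0.01766 = 0.001565 mol.
From the balanced equation, 2 mol Na2S2O3 reacts with 1 mol I2, so n(I2) = 0.001565 x 1/2 = 0.0007825 mol.
[I2] = 0.0007825 / 0.01060 L = 0.0738 M.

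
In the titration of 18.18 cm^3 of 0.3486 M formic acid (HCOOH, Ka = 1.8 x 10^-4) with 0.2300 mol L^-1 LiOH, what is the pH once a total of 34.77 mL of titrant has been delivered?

n(acid) = 0.3486 x 0.01818 = 0.006338 mol; n(LiOH) added = 0.2300 x 0.03477 = 0.007997 mol.
Base is in excess by 0.007997 - 0.006338 = 0.001660 mol in a total volume of 0.05295 L.
[OH^-] = 0.001660/0.05295 = 0.03134 M, so pOH = 1.50 and pH = 14.00 - 1.50 = 12.50.

12.50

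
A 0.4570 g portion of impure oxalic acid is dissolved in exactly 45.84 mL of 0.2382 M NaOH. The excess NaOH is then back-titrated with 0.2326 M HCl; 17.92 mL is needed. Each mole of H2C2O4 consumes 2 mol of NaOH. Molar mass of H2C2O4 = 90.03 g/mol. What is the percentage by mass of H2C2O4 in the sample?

66.5%

Total n(NaOH) added = 0.2382 x 0.04584 = 0.01092 mol.
n(HCl) used = 0.2326 x 0.01792 = 0.004168 mol, which equals the excess n(NaOH).
So n(NaOH) consumed by the sample = 0.01092 - 0.004168 = 0.006751 mol.
n(H2C2O4) = 0.006751 / 2 = 0.003375 mol.
mass H2C2O4 = 0.003375 x 90.03 = 0.3039 g, so %H2C2O4 = 0.3039/0.4570 x 100 = 66.5%.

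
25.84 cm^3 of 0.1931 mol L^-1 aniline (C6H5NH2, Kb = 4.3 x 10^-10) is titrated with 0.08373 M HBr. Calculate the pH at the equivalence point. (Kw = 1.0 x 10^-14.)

2.93

n(C6H5NH2) = 0.1931 x 0.02584 = 0.004990 mol; V(HBr) at equivalence = 0.004990/0.08373 = 0.05959 L.
At equivalence the base is fully converted to C6H5NH3+; total volume = 0.08543 L, so [C6H5NH3+] = 0.004990/0.08543 = 0.05841 M.
Ka(C6H5NH3+) = Kw/Kb = 1.0e-14 / 4.3 x 10^-10 = 2.33e-5.
[H^+] = sqrt(Ka x [C6H5NH3+]) = sqrt(2.33e-5 x 0.05841) = 0.00117 M.
pH = -log(0.00117) = 2.93.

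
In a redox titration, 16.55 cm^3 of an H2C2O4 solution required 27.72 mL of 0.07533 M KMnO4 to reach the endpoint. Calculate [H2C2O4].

0.315 M

n(KMnO4) = 0.07533 x 0.02772 = 0.002088 mol.
From the balanced equation, 2 mol KMnO4 reacts with 5 mol H2C2O4, so n(H2C2O4) = 0.002088 x 5/2 = 0.005220 mol.
[H2C2O4] = 0.005220 / 0.01655 L = 0.315 M.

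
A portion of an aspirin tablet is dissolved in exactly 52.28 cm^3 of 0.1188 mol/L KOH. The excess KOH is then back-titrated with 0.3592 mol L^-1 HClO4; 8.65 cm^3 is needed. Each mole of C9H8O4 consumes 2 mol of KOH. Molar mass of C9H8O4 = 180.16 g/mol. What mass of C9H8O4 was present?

Total n(KOH) added = 0.1188 x 0.05228 = 0.006211 mol.
n(HClO4) used = 0.3592 x 0.008650 = 0.003107 mol, which equals the excess n(KOH).
So n(KOH) consumed by the sample = 0.006211 - 0.003107 = 0.003104 mol.
n(C9H8O4) = 0.003104 / 2 = 0.001552 mol.
mass = 0.001552 mol x 180.16 g/mol = 0.280 g.

0.280 g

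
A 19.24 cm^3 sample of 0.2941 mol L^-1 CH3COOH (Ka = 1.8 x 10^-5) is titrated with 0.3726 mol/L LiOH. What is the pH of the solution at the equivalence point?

8.98

n(CH3COOH) = 0.2941 x 0.01924 = 0.005658 mol; V(LiOH) at equivalence = 0.005658/0.3726 = 0.01519 L.
At equivalence all the acid is converted to CH3COO-; total volume = 0.01924 + 0.01519 = 0.03443 L, so [CH3COO-] = 0.005658/0.03443 = 0.1644 M.
Kb = Kw/Ka = 1.0e-14 / 1.8 x 10^-5 = 5.56e-10.
[OH^-] = sqrt(Kb x [CH3COO-]) = sqrt(5.56e-10 x 0.1644) = 9.56e-6 M.
pOH = 5.02, so pH = 14.00 - 5.02 = 8.98.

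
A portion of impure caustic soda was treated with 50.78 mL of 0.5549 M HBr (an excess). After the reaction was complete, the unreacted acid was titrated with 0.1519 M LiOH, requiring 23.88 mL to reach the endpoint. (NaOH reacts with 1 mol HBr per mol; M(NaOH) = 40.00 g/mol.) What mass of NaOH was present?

Total n(HBr) added = 0.5549 x 0.05078 = 0.02818 mol.
n(LiOH) used = 0.1519 x 0.02388 = 0.003627 mol, which equals the excess n(HBr).
So n(HBr) consumed by the sample = 0.02818 - 0.003627 = 0.02455 mol.
n(NaOH) = 0.02455 / 1 = 0.02455 mol.
mass = 0.02455 mol x 40.00 g/mol = 0.982 g.

0.982 g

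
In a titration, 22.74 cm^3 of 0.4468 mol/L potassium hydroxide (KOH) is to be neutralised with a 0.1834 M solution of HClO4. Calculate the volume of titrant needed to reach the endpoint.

n(KOH) = 0.4468 mol/L x 0.02274 L = 0.01016 mol.
At equivalence n(HClO4) = n(KOH) = 0.01016 mol.
V(HClO4) = 0.01016 / 0.1834 = 0.05540 L = 55.4 mL.

55.4 mL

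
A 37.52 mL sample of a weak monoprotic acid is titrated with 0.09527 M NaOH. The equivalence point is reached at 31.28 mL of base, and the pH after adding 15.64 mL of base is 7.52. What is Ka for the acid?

15.64 mL is half of the equivalence volume, so this is the half-equivalence point where [HA] = [A^-].
At half-equivalence pH = pKa, so pKa = 7.52.
Ka = 10^(-7.52) = 3.0 x 10^-8.

3.0 x 10^-8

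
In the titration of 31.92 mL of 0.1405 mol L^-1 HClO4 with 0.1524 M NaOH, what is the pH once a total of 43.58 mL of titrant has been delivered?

n(acid) = 0.1405 x 0.03192 = 0.004485 mol; n(NaOH) added = 0.1524 x 0.04358 = 0.006642 mol.
Base is in excess by 0.006642 - 0.004485 = 0.002157 mol in a total volume of 0.07550 L.
[OH^-] = 0.002157/0.07550 = 0.02857 M, so pOH = 1.54 and pH = 14.00 - 1.54 = 12.46.

12.46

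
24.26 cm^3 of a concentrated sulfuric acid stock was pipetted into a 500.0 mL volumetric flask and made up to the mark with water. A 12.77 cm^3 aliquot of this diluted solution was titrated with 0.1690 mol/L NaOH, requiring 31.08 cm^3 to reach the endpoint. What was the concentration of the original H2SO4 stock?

4.24 M

n(NaOH) = 0.1690 x 0.03108 = 0.005253 mol.
n(H2SO4) in the aliquot = 0.005253 x 1/2 = 0.002626 mol.
[diluted H2SO4] = 0.002626 / 0.01277 = 0.2057 M.
Dilution factor = 500.0/24.26 = 20.61, so [stock] = 0.2057 x 20.61 = 4.24 M.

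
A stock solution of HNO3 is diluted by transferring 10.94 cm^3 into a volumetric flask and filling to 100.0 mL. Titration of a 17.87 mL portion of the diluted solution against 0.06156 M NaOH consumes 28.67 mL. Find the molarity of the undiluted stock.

0.903 M

n(NaOH) = 0.06156 x 0.02867 = 0.001765 mol.
n(HNO3) in the aliquot = 0.001765 mol.
[diluted HNO3] = 0.001765 / 0.01787 = 0.09876 M.
Dilution factor = 100.0/10.94 = 9.141, so [stock] = 0.09876 x 9.141 = 0.903 M.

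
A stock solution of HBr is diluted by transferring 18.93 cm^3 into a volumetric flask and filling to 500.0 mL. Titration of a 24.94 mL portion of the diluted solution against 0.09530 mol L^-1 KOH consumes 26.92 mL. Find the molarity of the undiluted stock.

n(KOH) = 0.09530 x 0.02692 = 0.002565 mol.
n(HBr) in the aliquot = 0.002565 mol.
[diluted HBr] = 0.002565 / 0.02494 = 0.1029 M.
Dilution factor = 500.0/18.93 = 26.41, so [stock] = 0.1029 x 26.41 = 2.72 M.

2.72 M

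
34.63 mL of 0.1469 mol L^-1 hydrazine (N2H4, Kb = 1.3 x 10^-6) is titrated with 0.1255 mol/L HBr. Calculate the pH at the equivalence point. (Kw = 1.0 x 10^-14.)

4.64

n(N2H4) = 0.1469 x 0.03463 = 0.005087 mol; V(HBr) at equivalence = 0.005087/0.1255 = 0.04054 L.
At equivalence the base is fully converted to N2H5+; total volume = 0.07517 L, so [N2H5+] = 0.005087/0.07517 = 0.06768 M.
Ka(N2H5+) = Kw/Kb = 1.0e-14 / 1.3 x 10^-6 = 7.69e-9.
[H^+] = sqrt(Ka x [N2H5+]) = sqrt(7.69e-9 x 0.06768) = 2.28e-5 M.
pH = -log(2.28e-5) = 4.64.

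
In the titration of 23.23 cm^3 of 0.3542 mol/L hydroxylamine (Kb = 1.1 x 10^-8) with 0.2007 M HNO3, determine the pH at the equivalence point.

3.47

n(NH2OH) = 0.3542 x 0.02323 = 0.008228 mol; V(HNO3) at equivalence = 0.008228/0.2007 = 0.04100 L.
At equivalence the base is fully converted to NH3OH+; total volume = 0.06423 L, so [NH3OH+] = 0.008228/0.06423 = 0.1281 M.
Ka(NH3OH+) = Kw/Kb = 1.0e-14 / 1.1 x 10^-8 = 9.09e-7.
[H^+] = sqrt(Ka x [NH3OH+]) = sqrt(9.09e-7 x 0.1281) = 0.000341 M.
pH = -log(0.000341) = 3.47.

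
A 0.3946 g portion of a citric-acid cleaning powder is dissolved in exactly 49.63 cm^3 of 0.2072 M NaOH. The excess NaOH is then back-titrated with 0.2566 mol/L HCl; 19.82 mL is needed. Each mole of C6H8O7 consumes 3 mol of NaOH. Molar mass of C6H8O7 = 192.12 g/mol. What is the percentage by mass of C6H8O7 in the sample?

Total n(NaOH) added = 0.2072 x 0.04963 = 0.01028 mol.
n(HCl) used = 0.2566 x 0.01982 = 0.005086 mol, which equals the excess n(NaOH).
So n(NaOH) consumed by the sample = 0.01028 - 0.005086 = 0.005198 mol.
n(C6H8O7) = 0.005198 / 3 = 0.001733 mol.
mass C6H8O7 = 0.001733 x 192.12 = 0.3328 g, so %C6H8O7 = 0.3328/0.3946 x 100 = 84.4%.

84.4%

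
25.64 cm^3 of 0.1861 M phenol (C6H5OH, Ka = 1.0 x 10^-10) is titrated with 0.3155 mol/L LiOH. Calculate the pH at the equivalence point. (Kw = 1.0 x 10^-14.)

n(C6H5OH) = 0.1861 x 0.02564 = 0.004772 mol; V(LiOH) at equivalence = 0.004772/0.3155 = 0.01512 L.
At equivalence all the acid is converted to C6H5O-; total volume = 0.02564 + 0.01512 = 0.04076 L, so [C6H5O-] = 0.004772/0.04076 = 0.1171 M.
Kb = Kw/Ka = 1.0e-14 / 1.0 x 10^-10 = 0.000100.
[OH^-] = sqrt(Kb x [C6H5O-]) = sqrt(0.000100 x 0.1171) = 0.00342 M.
pOH = 2.47, so pH = 14.00 - 2.47 = 11.53.

11.53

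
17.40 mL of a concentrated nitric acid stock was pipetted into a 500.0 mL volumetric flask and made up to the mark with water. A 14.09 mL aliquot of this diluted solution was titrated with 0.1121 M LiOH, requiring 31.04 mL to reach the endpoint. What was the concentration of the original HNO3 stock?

n(LiOH) = 0.1121 x 0.03104 = 0.003480 mol.
n(HNO3) in the aliquot = 0.003480 mol.
[diluted HNO3] = 0.003480 / 0.01409 = 0.2470 M.
Dilution factor = 500.0/17.40 = 28.74, so [stock] = 0.2470 x 28.74 = 7.10 M.

7.10 M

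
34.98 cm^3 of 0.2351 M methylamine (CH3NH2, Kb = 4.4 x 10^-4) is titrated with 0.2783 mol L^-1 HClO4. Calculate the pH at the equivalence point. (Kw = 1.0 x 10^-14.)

n(CH3NH2) = 0.2351 x 0.03498 = 0.008224 mol; V(HClO4) at equivalence = 0.008224/0.2783 = 0.02955 L.
At equivalence the base is fully converted to CH3NH3+; total volume = 0.06453 L, so [CH3NH3+] = 0.008224/0.06453 = 0.1274 M.
Ka(CH3NH3+) = Kw/Kb = 1.0e-14 / 4.4 x 10^-4 = 2.27e-11.
[H^+] = sqrt(Ka x [CH3NH3+]) = sqrt(2.27e-11 x 0.1274) = 1.70e-6 M.
pH = -log(1.70e-6) = 5.77.

5.77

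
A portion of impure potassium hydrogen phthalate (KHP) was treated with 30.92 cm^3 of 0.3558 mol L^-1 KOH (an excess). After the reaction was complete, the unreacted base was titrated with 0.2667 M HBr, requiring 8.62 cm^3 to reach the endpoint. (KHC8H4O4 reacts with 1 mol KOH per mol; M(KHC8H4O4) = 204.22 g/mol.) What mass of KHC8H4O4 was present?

Total n(KOH) added = 0.3558 x 0.03092 = 0.01100 mol.
n(HBr) used = 0.2667 x 0.008620 = 0.002299 mol, which equals the excess n(KOH).
So n(KOH) consumed by the sample = 0.01100 - 0.002299 = 0.008702 mol.
n(KHC8H4O4) = 0.008702 / 1 = 0.008702 mol.
mass = 0.008702 mol x 204.22 g/mol = 1.78 g.

1.78 g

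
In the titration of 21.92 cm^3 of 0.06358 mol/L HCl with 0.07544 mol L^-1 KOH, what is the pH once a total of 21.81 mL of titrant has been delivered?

11.76

n(acid) = 0.06358 x 0.02192 = 0.001394 mol; n(KOH) added = 0.07544 x 0.02181 = 0.001645 mol.
Base is in excess by 0.001645 - 0.001394 = 0.0002517 mol in a total volume of 0.04373 L.
[OH^-] = 0.0002517/0.04373 = 0.005755 M, so pOH = 2.24 and pH = 14.00 - 2.24 = 11.76.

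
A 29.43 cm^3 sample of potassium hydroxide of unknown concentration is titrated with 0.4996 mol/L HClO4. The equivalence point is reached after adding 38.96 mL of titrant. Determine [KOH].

n(HClO4) delivered = 0.4996 x 0.03896 = 0.01946 mol.
For a 1:1 reaction, n(KOH) = 0.01946 mol.
[KOH] = 0.01946 mol / 0.02943 L = 0.661 M.

0.661 M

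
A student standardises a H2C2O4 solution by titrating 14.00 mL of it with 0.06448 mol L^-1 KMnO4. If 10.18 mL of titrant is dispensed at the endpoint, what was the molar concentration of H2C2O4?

0.117 M

n(KMnO4) = 0.06448 x 0.01018 = 0.0006564 mol.
From the balanced equation, 2 mol KMnO4 reacts with 5 mol H2C2O4, so n(H2C2O4) = 0.0006564 x 5/2 = 0.001641 mol.
[H2C2O4] = 0.001641 / 0.01400 L = 0.117 M.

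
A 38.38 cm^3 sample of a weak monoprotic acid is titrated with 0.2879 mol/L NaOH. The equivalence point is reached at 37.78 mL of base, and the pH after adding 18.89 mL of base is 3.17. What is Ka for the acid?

18.89 mL is half of the equivalence volume, so this is the half-equivalence point where [HA] = [A^-].
At half-equivalence pH = pKa, so pKa = 3.17.
Ka = 10^(-3.17) = 6.8 x 10^-4.

6.8 x 10^-4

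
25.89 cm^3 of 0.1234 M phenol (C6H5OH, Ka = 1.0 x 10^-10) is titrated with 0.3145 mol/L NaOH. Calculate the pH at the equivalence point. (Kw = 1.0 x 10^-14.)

11.47

n(C6H5OH) = 0.1234 x 0.02589 = 0.003195 mol; V(NaOH) at equivalence = 0.003195/0.3145 = 0.01016 L.
At equivalence all the acid is converted to C6H5O-; total volume = 0.02589 + 0.01016 = 0.03605 L, so [C6H5O-] = 0.003195/0.03605 = 0.08863 M.
Kb = Kw/Ka = 1.0e-14 / 1.0 x 10^-10 = 0.000100.
[OH^-] = sqrt(Kb x [C6H5O-]) = sqrt(0.000100 x 0.08863) = 0.00298 M.
pOH = 2.53, so pH = 14.00 - 2.53 = 11.47.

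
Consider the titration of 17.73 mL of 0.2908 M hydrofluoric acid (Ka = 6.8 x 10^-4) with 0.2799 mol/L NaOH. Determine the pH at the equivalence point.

n(HF) = 0.2908 x 0.01773 = 0.005156 mol; V(NaOH) at equivalence = 0.005156/0.2799 = 0.01842 L.
At equivalence all the acid is converted to F-; total volume = 0.01773 + 0.01842 = 0.03615 L, so [F-] = 0.005156/0.03615 = 0.1426 M.
Kb = Kw/Ka = 1.0e-14 / 6.8 x 10^-4 = 1.47e-11.
[OH^-] = sqrt(Kb x [F-]) = sqrt(1.47e-11 x 0.1426) = 1.45e-6 M.
pOH = 5.84, so pH = 14.00 - 5.84 = 8.16.

8.16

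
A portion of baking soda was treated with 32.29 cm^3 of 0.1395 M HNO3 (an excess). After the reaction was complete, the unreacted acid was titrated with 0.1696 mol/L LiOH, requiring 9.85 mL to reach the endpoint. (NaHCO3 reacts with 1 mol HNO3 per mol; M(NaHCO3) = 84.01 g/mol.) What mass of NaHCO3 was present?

0.238 g

Total n(HNO3) added = 0.1395 x 0.03229 = 0.004504 mol.
n(LiOH) used = 0.1696 x 0.009850 = 0.001671 mol, which equals the excess n(HNO3).
So n(HNO3) consumed by the sample = 0.004504 - 0.001671 = 0.002834 mol.
n(NaHCO3) = 0.002834 / 1 = 0.002834 mol.
mass = 0.002834 mol x 84.01 g/mol = 0.238 g.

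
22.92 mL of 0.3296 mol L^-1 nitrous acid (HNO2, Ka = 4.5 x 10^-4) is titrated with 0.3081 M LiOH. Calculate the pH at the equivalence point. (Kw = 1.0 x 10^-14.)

8.27

n(HNO2) = 0.3296 x 0.02292 = 0.007554 mol; V(LiOH) at equivalence = 0.007554/0.3081 = 0.02452 L.
At equivalence all the acid is converted to NO2-; total volume = 0.02292 + 0.02452 = 0.04744 L, so [NO2-] = 0.007554/0.04744 = 0.1592 M.
Kb = Kw/Ka = 1.0e-14 / 4.5 x 10^-4 = 2.22e-11.
[OH^-] = sqrt(Kb x [NO2-]) = sqrt(2.22e-11 x 0.1592) = 1.88e-6 M.
pOH = 5.73, so pH = 14.00 - 5.73 = 8.27.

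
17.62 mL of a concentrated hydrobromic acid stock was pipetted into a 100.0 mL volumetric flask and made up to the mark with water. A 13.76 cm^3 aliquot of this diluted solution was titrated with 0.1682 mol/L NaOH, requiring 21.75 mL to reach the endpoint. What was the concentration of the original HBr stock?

1.51 M

n(NaOH) = 0.1682 x 0.02175 = 0.003658 mol.
n(HBr) in the aliquot = 0.003658 mol.
[diluted HBr] = 0.003658 / 0.01376 = 0.2659 M.
Dilution factor = 100.0/17.62 = 5.675, so [stock] = 0.2659 x 5.675 = 1.51 M.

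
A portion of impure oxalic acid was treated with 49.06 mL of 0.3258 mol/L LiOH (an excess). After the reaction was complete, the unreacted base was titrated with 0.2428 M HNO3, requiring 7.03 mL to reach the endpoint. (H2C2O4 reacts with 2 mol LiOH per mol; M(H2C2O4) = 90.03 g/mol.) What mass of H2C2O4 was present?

0.643 g

Total n(LiOH) added = 0.3258 x 0.04906 = 0.01598 mol.
n(HNO3) used = 0.2428 x 0.007030 = 0.001707 mol, which equals the excess n(LiOH).
So n(LiOH) consumed by the sample = 0.01598 - 0.001707 = 0.01428 mol.
n(H2C2O4) = 0.01428 / 2 = 0.007138 mol.
mass = 0.007138 mol x 90.03 g/mol = 0.643 g.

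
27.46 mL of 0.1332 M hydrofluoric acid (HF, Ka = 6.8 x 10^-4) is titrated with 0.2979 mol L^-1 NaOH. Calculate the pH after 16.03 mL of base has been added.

12.41

n(acid) = 0.1332 x 0.02746 = 0.003658 mol; n(NaOH) added = 0.2979 x 0.01603 = 0.004775 mol.
Base is in excess by 0.004775 - 0.003658 = 0.001118 mol in a total volume of 0.04349 L.
[OH^-] = 0.001118/0.04349 = 0.02570 M, so pOH = 1.59 and pH = 14.00 - 1.59 = 12.41.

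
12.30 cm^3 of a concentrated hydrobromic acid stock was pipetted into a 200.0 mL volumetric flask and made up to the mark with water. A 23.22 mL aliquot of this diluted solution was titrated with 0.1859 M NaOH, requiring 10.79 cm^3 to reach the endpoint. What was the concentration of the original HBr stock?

n(NaOH) = 0.1859 x 0.01079 = 0.002006 mol.
n(HBr) in the aliquot = 0.002006 mol.
[diluted HBr] = 0.002006 / 0.02322 = 0.08639 M.
Dilution factor = 200.0/12.30 = 16.26, so [stock] = 0.08639 x 16.26 = 1.40 M.

1.40 M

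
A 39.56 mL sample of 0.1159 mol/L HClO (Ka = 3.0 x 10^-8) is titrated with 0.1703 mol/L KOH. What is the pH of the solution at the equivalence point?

10.18

n(HClO) = 0.1159 x 0.03956 = 0.004585 mol; V(KOH) at equivalence = 0.004585/0.1703 = 0.02692 L.
At equivalence all the acid is converted to ClO-; total volume = 0.03956 + 0.02692 = 0.06648 L, so [ClO-] = 0.004585/0.06648 = 0.06896 M.
Kb = Kw/Ka = 1.0e-14 / 3.0 x 10^-8 = 3.33e-7.
[OH^-] = sqrt(Kb x [ClO-]) = sqrt(3.33e-7 x 0.06896) = 0.000152 M.
pOH = 3.82, so pH = 14.00 - 3.82 = 10.18.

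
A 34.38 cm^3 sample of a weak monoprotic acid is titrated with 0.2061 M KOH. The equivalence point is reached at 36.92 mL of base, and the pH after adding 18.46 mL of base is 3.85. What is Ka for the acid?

1.4 x 10^-4

18.46 mL is half of the equivalence volume, so this is the half-equivalence point where [HA] = [A^-].
At half-equivalence pH = pKa, so pKa = 3.85.
Ka = 10^(-3.85) = 1.4 x 10^-4.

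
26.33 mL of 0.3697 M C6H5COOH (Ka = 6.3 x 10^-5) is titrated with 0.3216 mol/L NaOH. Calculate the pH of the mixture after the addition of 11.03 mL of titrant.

3.96

Initial n(C6H5COOH) = 0.3697 x 0.02633 = 0.009734 mol.
n(NaOH) added = 0.3216 x 0.01103 = 0.003547 mol, converting that many moles of C6H5COOH to C6H5COO-.
Remaining n(C6H5COOH) = 0.006187 mol; n(C6H5COO-) = 0.003547 mol.
By Henderson-Hasselbalch, pH = pKa + log([A^-]/[HA]) = 4.20 + log(0.003547/0.006187) = 4.20 + (-0.24) = 3.96.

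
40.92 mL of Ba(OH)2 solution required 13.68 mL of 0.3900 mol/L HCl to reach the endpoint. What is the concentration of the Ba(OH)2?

0.0652 M

n(HCl) delivered = 0.3900 x 0.01368 = 0.005335 mol.
The reaction is 1 Ba(OH)2 + 2 HCl, so n(Ba(OH)2) = 0.005335 x 1/2 = 0.002668 mol.
[Ba(OH)2] = 0.002668 mol / 0.04092 L = 0.0652 M.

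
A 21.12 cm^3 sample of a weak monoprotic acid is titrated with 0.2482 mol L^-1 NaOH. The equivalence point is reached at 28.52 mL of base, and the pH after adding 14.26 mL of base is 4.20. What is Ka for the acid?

6.3 x 10^-5

14.26 mL is half of the equivalence volume, so this is the half-equivalence point where [HA] = [A^-].
At half-equivalence pH = pKa, so pKa = 4.20.
Ka = 10^(-4.20) = 6.3 x 10^-5.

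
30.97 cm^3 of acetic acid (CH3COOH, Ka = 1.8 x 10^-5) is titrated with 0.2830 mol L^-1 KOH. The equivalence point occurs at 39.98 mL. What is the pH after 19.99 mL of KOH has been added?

4.74

19.99 mL is exactly half the equivalence volume (39.98/2), i.e. the half-equivalence point.
There, n(HA) = n(A^-), so pH = pKa = -log(1.8 x 10^-5) = 4.74.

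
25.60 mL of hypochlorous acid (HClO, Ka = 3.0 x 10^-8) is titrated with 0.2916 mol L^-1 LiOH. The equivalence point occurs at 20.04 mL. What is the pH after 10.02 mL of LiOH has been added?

7.52

10.02 mL is exactly half the equivalence volume (20.04/2), i.e. the half-equivalence point.
There, n(HA) = n(A^-), so pH = pKa = -log(3.0 x 10^-8) = 7.52.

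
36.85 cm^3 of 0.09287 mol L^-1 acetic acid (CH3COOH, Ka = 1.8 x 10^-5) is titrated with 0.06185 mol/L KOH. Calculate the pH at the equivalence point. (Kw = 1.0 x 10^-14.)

8.66

n(CH3COOH) = 0.09287 x 0.03685 = 0.003422 mol; V(KOH) at equivalence = 0.003422/0.06185 = 0.05533 L.
At equivalence all the acid is converted to CH3COO-; total volume = 0.03685 + 0.05533 = 0.09218 L, so [CH3COO-] = 0.003422/0.09218 = 0.03713 M.
Kb = Kw/Ka = 1.0e-14 / 1.8 x 10^-5 = 5.56e-10.
[OH^-] = sqrt(Kb x [CH3COO-]) = sqrt(5.56e-10 x 0.03713) = 4.54e-6 M.
pOH = 5.34, so pH = 14.00 - 5.34 = 8.66.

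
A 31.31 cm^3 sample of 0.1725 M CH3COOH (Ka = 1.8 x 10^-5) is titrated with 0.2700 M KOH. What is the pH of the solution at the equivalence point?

8.88

n(CH3COOH) = 0.1725 x 0.03131 = 0.005401 mol; V(KOH) at equivalence = 0.005401/0.2700 = 0.02000 L.
At equivalence all the acid is converted to CH3COO-; total volume = 0.03131 + 0.02000 = 0.05131 L, so [CH3COO-] = 0.005401/0.05131 = 0.1053 M.
Kb = Kw/Ka = 1.0e-14 / 1.8 x 10^-5 = 5.56e-10.
[OH^-] = sqrt(Kb x [CH3COO-]) = sqrt(5.56e-10 x 0.1053) = 7.65e-6 M.
pOH = 5.12, so pH = 14.00 - 5.12 = 8.88.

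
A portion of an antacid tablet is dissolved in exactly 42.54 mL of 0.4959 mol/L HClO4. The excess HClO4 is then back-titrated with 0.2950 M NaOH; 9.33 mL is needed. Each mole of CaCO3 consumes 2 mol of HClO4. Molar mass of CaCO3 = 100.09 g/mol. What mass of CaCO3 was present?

0.918 g

Total n(HClO4) added = 0.4959 x 0.04254 = 0.02110 mol.
n(NaOH) used = 0.2950 x 0.009330 = 0.002752 mol, which equals the excess n(HClO4).
So n(HClO4) consumed by the sample = 0.02110 - 0.002752 = 0.01834 mol.
n(CaCO3) = 0.01834 / 2 = 0.009172 mol.
mass = 0.009172 mol x 100.09 g/mol = 0.918 g.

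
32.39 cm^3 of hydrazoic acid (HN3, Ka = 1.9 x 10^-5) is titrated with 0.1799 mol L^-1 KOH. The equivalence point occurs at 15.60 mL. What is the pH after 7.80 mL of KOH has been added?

7.80 mL is exactly half the equivalence volume (15.60/2), i.e. the half-equivalence point.
There, n(HA) = n(A^-), so pH = pKa = -log(1.9 x 10^-5) = 4.72.

4.72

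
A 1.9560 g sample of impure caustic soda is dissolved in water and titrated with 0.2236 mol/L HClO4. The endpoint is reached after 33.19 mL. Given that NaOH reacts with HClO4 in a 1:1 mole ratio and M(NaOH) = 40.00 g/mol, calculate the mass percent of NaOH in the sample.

n(HClO4) = 0.2236 x 0.03319 = 0.007421 mol.
n(NaOH) = 0.007421 / 1 = 0.007421 mol.
mass of NaOH = 0.007421 x 40.00 = 0.2969 g.
% purity = 0.2969 / 1.9560 x 100 = 15.2%.

15.2%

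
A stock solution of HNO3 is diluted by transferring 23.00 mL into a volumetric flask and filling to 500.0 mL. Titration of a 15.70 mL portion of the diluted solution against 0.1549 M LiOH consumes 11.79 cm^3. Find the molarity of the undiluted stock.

n(LiOH) = 0.1549 x 0.01179 = 0.001826 mol.
n(HNO3) in the aliquot = 0.001826 mol.
[diluted HNO3] = 0.001826 / 0.01570 = 0.1163 M.
Dilution factor = 500.0/23.00 = 21.74, so [stock] = 0.1163 x 21.74 = 2.53 M.

2.53 M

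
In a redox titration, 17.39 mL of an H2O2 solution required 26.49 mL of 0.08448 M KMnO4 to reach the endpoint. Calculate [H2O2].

n(KMnO4) = 0.08448 x 0.02649 = 0.002238 mol.
From the balanced equation, 2 mol KMnO4 reacts with 5 mol H2O2, so n(H2O2) = 0.002238 x 5/2 = 0.005595 mol.
[H2O2] = 0.005595 / 0.01739 L = 0.322 M.

0.322 M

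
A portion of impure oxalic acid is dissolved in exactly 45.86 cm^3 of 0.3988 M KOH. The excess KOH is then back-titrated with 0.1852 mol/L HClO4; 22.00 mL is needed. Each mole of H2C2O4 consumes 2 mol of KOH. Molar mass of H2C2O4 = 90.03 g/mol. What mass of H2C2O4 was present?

Total n(KOH) added = 0.3988 x 0.04586 = 0.01829 mol.
n(HClO4) used = 0.1852 x 0.02200 = 0.004074 mol, which equals the excess n(KOH).
So n(KOH) consumed by the sample = 0.01829 - 0.004074 = 0.01421 mol.
n(H2C2O4) = 0.01421 / 2 = 0.007107 mol.
mass = 0.007107 mol x 90.03 g/mol = 0.640 g.

0.640 g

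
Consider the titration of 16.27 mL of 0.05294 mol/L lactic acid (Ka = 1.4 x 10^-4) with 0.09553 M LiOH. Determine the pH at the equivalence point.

8.19

n(HC3H5O3) = 0.05294 x 0.01627 = 0.0008613 mol; V(LiOH) at equivalence = 0.0008613/0.09553 = 0.009016 L.
At equivalence all the acid is converted to C3H5O3-; total volume = 0.01627 + 0.009016 = 0.02529 L, so [C3H5O3-] = 0.0008613/0.02529 = 0.03406 M.
Kb = Kw/Ka = 1.0e-14 / 1.4 x 10^-4 = 7.14e-11.
[OH^-] = sqrt(Kb x [C3H5O3-]) = sqrt(7.14e-11 x 0.03406) = 1.56e-6 M.
pOH = 5.81, so pH = 14.00 - 5.81 = 8.19.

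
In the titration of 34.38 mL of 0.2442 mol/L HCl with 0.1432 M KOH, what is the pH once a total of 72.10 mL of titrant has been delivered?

12.26

n(acid) = 0.2442 x 0.03438 = 0.008396 mol; n(KOH) added = 0.1432 x 0.07210 = 0.01032 mol.
Base is in excess by 0.01032 - 0.008396 = 0.001929 mol in a total volume of 0.1065 L.
[OH^-] = 0.001929/0.1065 = 0.01812 M, so pOH = 1.74 and pH = 14.00 - 1.74 = 12.26.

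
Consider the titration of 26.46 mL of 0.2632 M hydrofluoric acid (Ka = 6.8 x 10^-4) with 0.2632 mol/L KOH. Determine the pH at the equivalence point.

n(HF) = 0.2632 x 0.02646 = 0.006964 mol; V(KOH) at equivalence = 0.006964/0.2632 = 0.02646 L.
At equivalence all the acid is converted to F-; total volume = 0.02646 + 0.02646 = 0.05292 L, so [F-] = 0.006964/0.05292 = 0.1316 M.
Kb = Kw/Ka = 1.0e-14 / 6.8 x 10^-4 = 1.47e-11.
[OH^-] = sqrt(Kb x [F-]) = sqrt(1.47e-11 x 0.1316) = 1.39e-6 M.
pOH = 5.86, so pH = 14.00 - 5.86 = 8.14.

8.14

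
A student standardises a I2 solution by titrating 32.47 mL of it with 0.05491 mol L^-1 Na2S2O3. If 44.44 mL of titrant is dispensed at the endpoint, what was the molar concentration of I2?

0.0376 M

n(Na2S2O3) = 0.05491 x 0.04444 = 0.002440 mol.
From the balanced equation, 2 mol Na2S2O3 reacts with 1 mol I2, so n(I2) = 0.002440 x 1/2 = 0.001220 mol.
[I2] = 0.001220 / 0.03247 L = 0.0376 M.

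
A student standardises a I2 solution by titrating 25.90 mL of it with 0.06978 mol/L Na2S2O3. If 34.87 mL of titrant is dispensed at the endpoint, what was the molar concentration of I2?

0.0470 M

n(Na2S2O3) = 0.06978 x 0.03487 = 0.002433 mol.
From the balanced equation, 2 mol Na2S2O3 reacts with 1 mol I2, so n(I2) = 0.002433 x 1/2 = 0.001217 mol.
[I2] = 0.001217 / 0.02590 L = 0.0470 M.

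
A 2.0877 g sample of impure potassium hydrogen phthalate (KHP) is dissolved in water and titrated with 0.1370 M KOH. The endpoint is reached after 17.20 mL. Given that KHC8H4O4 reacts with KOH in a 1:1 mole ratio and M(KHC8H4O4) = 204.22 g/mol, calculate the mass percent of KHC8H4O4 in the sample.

23.1%

n(KOH) = 0.1370 x 0.01720 = 0.002356 mol.
n(KHC8H4O4) = 0.002356 / 1 = 0.002356 mol.
mass of KHC8H4O4 = 0.002356 x 204.22 = 0.4812 g.
% purity = 0.4812 / 2.0877 x 100 = 23.1%.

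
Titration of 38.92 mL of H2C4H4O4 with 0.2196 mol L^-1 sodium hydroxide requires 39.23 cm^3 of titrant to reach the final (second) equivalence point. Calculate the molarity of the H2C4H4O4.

0.111 M

n(NaOH) = 0.2196 x 0.03923 = 0.008615 mol.
At the final (second) equivalence point, 2 mol OH^- react per mol H2C4H4O4, so n(H2C4H4O4) = 0.008615 / 2 = 0.004307 mol.
[H2C4H4O4] = 0.004307 / 0.03892 L = 0.111 M.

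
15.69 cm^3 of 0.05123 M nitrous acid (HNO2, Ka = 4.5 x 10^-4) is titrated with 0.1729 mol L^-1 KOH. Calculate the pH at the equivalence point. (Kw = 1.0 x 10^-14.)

n(HNO2) = 0.05123 x 0.01569 = 0.0008038 mol; V(KOH) at equivalence = 0.0008038/0.1729 = 0.004649 L.
At equivalence all the acid is converted to NO2-; total volume = 0.01569 + 0.004649 = 0.02034 L, so [NO2-] = 0.0008038/0.02034 = 0.03952 M.
Kb = Kw/Ka = 1.0e-14 / 4.5 x 10^-4 = 2.22e-11.
[OH^-] = sqrt(Kb x [NO2-]) = sqrt(2.22e-11 x 0.03952) = 9.37e-7 M.
pOH = 6.03, so pH = 14.00 - 6.03 = 7.97.

7.97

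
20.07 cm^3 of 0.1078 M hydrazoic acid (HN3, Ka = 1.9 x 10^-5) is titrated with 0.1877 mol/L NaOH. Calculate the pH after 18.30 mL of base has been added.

n(acid) = 0.1078 x 0.02007 = 0.002164 mol; n(NaOH) added = 0.1877 x 0.01830 = 0.003435 mol.
Base is in excess by 0.003435 - 0.002164 = 0.001271 mol in a total volume of 0.03837 L.
[OH^-] = 0.001271/0.03837 = 0.03313 M, so pOH = 1.48 and pH = 14.00 - 1.48 = 12.52.

12.52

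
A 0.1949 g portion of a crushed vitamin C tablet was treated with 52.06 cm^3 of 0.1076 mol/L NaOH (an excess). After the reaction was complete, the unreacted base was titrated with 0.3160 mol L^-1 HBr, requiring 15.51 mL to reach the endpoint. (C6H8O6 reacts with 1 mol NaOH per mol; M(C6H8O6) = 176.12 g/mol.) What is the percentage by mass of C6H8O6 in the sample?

Total n(NaOH) added = 0.1076 x 0.05206 = 0.005602 mol.
n(HBr) used = 0.3160 x 0.01551 = 0.004901 mol, which equals the excess n(NaOH).
So n(NaOH) consumed by the sample = 0.005602 - 0.004901 = 0.0007005 mol.
n(C6H8O6) = 0.0007005 / 1 = 0.0007005 mol.
mass C6H8O6 = 0.0007005 x 176.12 = 0.1234 g, so %C6H8O6 = 0.1234/0.1949 x 100 = 63.3%.

63.3%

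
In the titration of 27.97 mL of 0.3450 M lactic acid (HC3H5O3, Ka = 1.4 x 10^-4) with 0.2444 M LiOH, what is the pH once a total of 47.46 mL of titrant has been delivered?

n(acid) = 0.3450 x 0.02797 = 0.009650 mol; n(LiOH) added = 0.2444 x 0.04746 = 0.01160 mol.
Base is in excess by 0.01160 - 0.009650 = 0.001950 mol in a total volume of 0.07543 L.
[OH^-] = 0.001950/0.07543 = 0.02585 M, so pOH = 1.59 and pH = 14.00 - 1.59 = 12.41.

12.41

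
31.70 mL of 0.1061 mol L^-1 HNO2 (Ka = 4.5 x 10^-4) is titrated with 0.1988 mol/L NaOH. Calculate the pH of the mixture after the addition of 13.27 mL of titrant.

3.91

Initial n(HNO2) = 0.1061 x 0.03170 = 0.003363 mol.
n(NaOH) added = 0.1988 x 0.01327 = 0.002638 mol, converting that many moles of HNO2 to NO2-.
Remaining n(HNO2) = 0.0007253 mol; n(NO2-) = 0.002638 mol.
By Henderson-Hasselbalch, pH = pKa + log([A^-]/[HA]) = 3.35 + log(0.002638/0.0007253) = 3.35 + (+0.56) = 3.91.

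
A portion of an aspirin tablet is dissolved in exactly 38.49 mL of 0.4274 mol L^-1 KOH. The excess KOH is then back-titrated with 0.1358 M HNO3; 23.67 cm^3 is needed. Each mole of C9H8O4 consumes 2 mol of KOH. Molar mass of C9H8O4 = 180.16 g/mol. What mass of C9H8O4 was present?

Total n(KOH) added = 0.4274 x 0.03849 = 0.01645 mol.
n(HNO3) used = 0.1358 x 0.02367 = 0.003214 mol, which equals the excess n(KOH).
So n(KOH) consumed by the sample = 0.01645 - 0.003214 = 0.01324 mol.
n(C9H8O4) = 0.01324 / 2 = 0.006618 mol.
mass = 0.006618 mol x 180.16 g/mol = 1.19 g.

1.19 g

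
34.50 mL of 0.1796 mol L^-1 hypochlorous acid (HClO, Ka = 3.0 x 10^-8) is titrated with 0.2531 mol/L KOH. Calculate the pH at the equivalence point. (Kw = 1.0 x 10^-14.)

10.27

n(HClO) = 0.1796 x 0.03450 = 0.006196 mol; V(KOH) at equivalence = 0.006196/0.2531 = 0.02448 L.
At equivalence all the acid is converted to ClO-; total volume = 0.03450 + 0.02448 = 0.05898 L, so [ClO-] = 0.006196/0.05898 = 0.1051 M.
Kb = Kw/Ka = 1.0e-14 / 3.0 x 10^-8 = 3.33e-7.
[OH^-] = sqrt(Kb x [ClO-]) = sqrt(3.33e-7 x 0.1051) = 0.000187 M.
pOH = 3.73, so pH = 14.00 - 3.73 = 10.27.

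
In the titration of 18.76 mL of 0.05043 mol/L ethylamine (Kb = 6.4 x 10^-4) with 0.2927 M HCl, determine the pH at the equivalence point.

n(C2H5NH2) = 0.05043 x 0.01876 = 0.0009461 mol; V(HCl) at equivalence = 0.0009461/0.2927 = 0.003232 L.
At equivalence the base is fully converted to C2H5NH3+; total volume = 0.02199 L, so [C2H5NH3+] = 0.0009461/0.02199 = 0.04302 M.
Ka(C2H5NH3+) = Kw/Kb = 1.0e-14 / 6.4 x 10^-4 = 1.56e-11.
[H^+] = sqrt(Ka x [C2H5NH3+]) = sqrt(1.56e-11 x 0.04302) = 8.20e-7 M.
pH = -log(8.20e-7) = 6.09.

6.09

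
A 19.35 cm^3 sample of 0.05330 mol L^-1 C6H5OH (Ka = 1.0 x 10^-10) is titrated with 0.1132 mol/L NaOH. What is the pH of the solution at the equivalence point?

n(C6H5OH) = 0.05330 x 0.01935 = 0.001031 mol; V(NaOH) at equivalence = 0.001031/0.1132 = 0.009111 L.
At equivalence all the acid is converted to C6H5O-; total volume = 0.01935 + 0.009111 = 0.02846 L, so [C6H5O-] = 0.001031/0.02846 = 0.03624 M.
Kb = Kw/Ka = 1.0e-14 / 1.0 x 10^-10 = 0.000100.
[OH^-] = sqrt(Kb x [C6H5O-]) = sqrt(0.000100 x 0.03624) = 0.00190 M.
pOH = 2.72, so pH = 14.00 - 2.72 = 11.28.

11.28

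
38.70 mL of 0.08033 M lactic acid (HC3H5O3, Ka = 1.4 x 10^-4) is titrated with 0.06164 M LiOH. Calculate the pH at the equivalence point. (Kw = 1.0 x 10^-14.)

n(HC3H5O3) = 0.08033 x 0.03870 = 0.003109 mol; V(LiOH) at equivalence = 0.003109/0.06164 = 0.05043 L.
At equivalence all the acid is converted to C3H5O3-; total volume = 0.03870 + 0.05043 = 0.08913 L, so [C3H5O3-] = 0.003109/0.08913 = 0.03488 M.
Kb = Kw/Ka = 1.0e-14 / 1.4 x 10^-4 = 7.14e-11.
[OH^-] = sqrt(Kb x [C3H5O3-]) = sqrt(7.14e-11 x 0.03488) = 1.58e-6 M.
pOH = 5.80, so pH = 14.00 - 5.80 = 8.20.

8.20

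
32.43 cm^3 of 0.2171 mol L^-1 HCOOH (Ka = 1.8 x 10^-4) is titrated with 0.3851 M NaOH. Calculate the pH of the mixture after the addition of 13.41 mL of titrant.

4.18

Initial n(HCOOH) = 0.2171 x 0.03243 = 0.007041 mol.
n(NaOH) added = 0.3851 x 0.01341 = 0.005164 mol, converting that many moles of HCOOH to HCOO-.
Remaining n(HCOOH) = 0.001876 mol; n(HCOO-) = 0.005164 mol.
By Henderson-Hasselbalch, pH = pKa + log([A^-]/[HA]) = 3.74 + log(0.005164/0.001876) = 3.74 + (+0.44) = 4.18.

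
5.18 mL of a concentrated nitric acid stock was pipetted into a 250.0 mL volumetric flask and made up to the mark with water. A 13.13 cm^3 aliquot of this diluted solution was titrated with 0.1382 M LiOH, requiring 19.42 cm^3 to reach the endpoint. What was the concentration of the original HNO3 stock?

9.87 M

n(LiOH) = 0.1382 x 0.01942 = 0.002684 mol.
n(HNO3) in the aliquot = 0.002684 mol.
[diluted HNO3] = 0.002684 / 0.01313 = 0.2044 M.
Dilution factor = 250.0/5.180 = 48.26, so [stock] = 0.2044 x 48.26 = 9.87 M.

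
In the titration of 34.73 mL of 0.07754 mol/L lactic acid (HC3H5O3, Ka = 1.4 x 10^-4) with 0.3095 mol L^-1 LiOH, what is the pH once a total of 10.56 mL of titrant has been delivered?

12.10

n(acid) = 0.07754 x 0.03473 = 0.002693 mol; n(LiOH) added = 0.3095 x 0.01056 = 0.003268 mol.
Base is in excess by 0.003268 - 0.002693 = 0.0005754 mol in a total volume of 0.04529 L.
[OH^-] = 0.0005754/0.04529 = 0.01270 M, so pOH = 1.90 and pH = 14.00 - 1.90 = 12.10.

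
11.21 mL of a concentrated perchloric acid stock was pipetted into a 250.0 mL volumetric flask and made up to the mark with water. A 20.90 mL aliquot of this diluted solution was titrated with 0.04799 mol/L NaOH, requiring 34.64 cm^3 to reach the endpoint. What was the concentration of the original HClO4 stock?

n(NaOH) = 0.04799 x 0.03464 = 0.001662 mol.
n(HClO4) in the aliquot = 0.001662 mol.
[diluted HClO4] = 0.001662 / 0.02090 = 0.07954 M.
Dilution factor = 250.0/11.21 = 22.30, so [stock] = 0.07954 x 22.30 = 1.77 M.

1.77 M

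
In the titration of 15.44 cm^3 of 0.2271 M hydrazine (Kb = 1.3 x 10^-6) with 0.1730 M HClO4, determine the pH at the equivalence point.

4.56

n(N2H4) = 0.2271 x 0.01544 = 0.003506 mol; V(HClO4) at equivalence = 0.003506/0.1730 = 0.02027 L.
At equivalence the base is fully converted to N2H5+; total volume = 0.03571 L, so [N2H5+] = 0.003506/0.03571 = 0.09820 M.
Ka(N2H5+) = Kw/Kb = 1.0e-14 / 1.3 x 10^-6 = 7.69e-9.
[H^+] = sqrt(Ka x [N2H5+]) = sqrt(7.69e-9 x 0.09820) = 2.75e-5 M.
pH = -log(2.75e-5) = 4.56.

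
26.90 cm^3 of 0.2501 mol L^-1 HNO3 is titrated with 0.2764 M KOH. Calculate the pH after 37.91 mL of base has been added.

n(acid) = 0.2501 x 0.02690 = 0.006728 mol; n(KOH) added = 0.2764 x 0.03791 = 0.01048 mol.
Base is in excess by 0.01048 - 0.006728 = 0.003751 mol in a total volume of 0.06481 L.
[OH^-] = 0.003751/0.06481 = 0.05787 M, so pOH = 1.24 and pH = 14.00 - 1.24 = 12.76.

12.76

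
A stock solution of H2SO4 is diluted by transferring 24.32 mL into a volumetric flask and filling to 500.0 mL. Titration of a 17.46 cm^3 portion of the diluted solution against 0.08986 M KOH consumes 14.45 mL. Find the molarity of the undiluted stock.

0.764 M

n(KOH) = 0.08986 x 0.01445 = 0.001298 mol.
n(H2SO4) in the aliquot = 0.001298 x 1/2 = 0.0006492 mol.
[diluted H2SO4] = 0.0006492 / 0.01746 = 0.03718 M.
Dilution factor = 500.0/24.32 = 20.56, so [stock] = 0.03718 x 20.56 = 0.764 M.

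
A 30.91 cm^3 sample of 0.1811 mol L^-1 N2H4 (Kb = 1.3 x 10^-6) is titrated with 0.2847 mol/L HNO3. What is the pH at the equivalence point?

n(N2H4) = 0.1811 x 0.03091 = 0.005598 mol; V(HNO3) at equivalence = 0.005598/0.2847 = 0.01966 L.
At equivalence the base is fully converted to N2H5+; total volume = 0.05057 L, so [N2H5+] = 0.005598/0.05057 = 0.1107 M.
Ka(N2H5+) = Kw/Kb = 1.0e-14 / 1.3 x 10^-6 = 7.69e-9.
[H^+] = sqrt(Ka x [N2H5+]) = sqrt(7.69e-9 x 0.1107) = 2.92e-5 M.
pH = -log(2.92e-5) = 4.53.

4.53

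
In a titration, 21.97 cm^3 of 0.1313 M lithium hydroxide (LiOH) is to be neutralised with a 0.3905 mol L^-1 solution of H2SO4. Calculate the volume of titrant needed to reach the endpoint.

n(LiOH) = 0.1313 mol/L x 0.02197 L = 0.002885 mol.
The neutralisation is 2 LiOH : 1 H2SO4, so n(H2SO4) = 0.002885 x 1/2 = 0.001442 mol.
V(H2SO4) = 0.001442 / 0.3905 = 0.003694 L = 3.69 mL.

3.69 mL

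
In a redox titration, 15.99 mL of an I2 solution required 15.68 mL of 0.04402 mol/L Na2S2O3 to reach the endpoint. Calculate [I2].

0.0216 M

n(Na2S2O3) = 0.04402 x 0.01568 = 0.0006902 mol.
From the balanced equation, 2 mol Na2S2O3 reacts with 1 mol I2, so n(I2) = 0.0006902 x 1/2 = 0.0003451 mol.
[I2] = 0.0003451 / 0.01599 L = 0.0216 M.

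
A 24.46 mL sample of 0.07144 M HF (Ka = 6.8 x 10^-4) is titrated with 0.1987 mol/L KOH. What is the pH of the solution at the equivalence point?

7.94

n(HF) = 0.07144 x 0.02446 = 0.001747 mol; V(KOH) at equivalence = 0.001747/0.1987 = 0.008794 L.
At equivalence all the acid is converted to F-; total volume = 0.02446 + 0.008794 = 0.03325 L, so [F-] = 0.001747/0.03325 = 0.05255 M.
Kb = Kw/Ka = 1.0e-14 / 6.8 x 10^-4 = 1.47e-11.
[OH^-] = sqrt(Kb x [F-]) = sqrt(1.47e-11 x 0.05255) = 8.79e-7 M.
pOH = 6.06, so pH = 14.00 - 6.06 = 7.94.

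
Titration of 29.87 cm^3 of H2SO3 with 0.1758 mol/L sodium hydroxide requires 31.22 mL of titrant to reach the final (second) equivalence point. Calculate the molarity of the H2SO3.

0.0919 M

n(NaOH) = 0.1758 x 0.03122 = 0.005488 mol.
At the final (second) equivalence point, 2 mol OH^- react per mol H2SO3, so n(H2SO3) = 0.005488 / 2 = 0.002744 mol.
[H2SO3] = 0.002744 / 0.02987 L = 0.0919 M.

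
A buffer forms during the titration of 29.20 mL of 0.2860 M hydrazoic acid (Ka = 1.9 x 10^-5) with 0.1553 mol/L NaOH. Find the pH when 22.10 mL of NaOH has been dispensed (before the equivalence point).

Initial n(HN3) = 0.2860 x 0.02920 = 0.008351 mol.
n(NaOH) added = 0.1553 x 0.02210 = 0.003432 mol, converting that many moles of HN3 to N3-.
Remaining n(HN3) = 0.004919 mol; n(N3-) = 0.003432 mol.
By Henderson-Hasselbalch, pH = pKa + log([A^-]/[HA]) = 4.72 + log(0.003432/0.004919) = 4.72 + (-0.16) = 4.56.

4.56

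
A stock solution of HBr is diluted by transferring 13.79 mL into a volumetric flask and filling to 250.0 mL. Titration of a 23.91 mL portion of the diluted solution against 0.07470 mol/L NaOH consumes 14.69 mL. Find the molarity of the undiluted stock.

n(NaOH) = 0.07470 x 0.01469 = 0.001097 mol.
n(HBr) in the aliquot = 0.001097 mol.
[diluted HBr] = 0.001097 / 0.02391 = 0.04589 M.
Dilution factor = 250.0/13.79 = 18.13, so [stock] = 0.04589 x 18.13 = 0.832 M.

0.832 M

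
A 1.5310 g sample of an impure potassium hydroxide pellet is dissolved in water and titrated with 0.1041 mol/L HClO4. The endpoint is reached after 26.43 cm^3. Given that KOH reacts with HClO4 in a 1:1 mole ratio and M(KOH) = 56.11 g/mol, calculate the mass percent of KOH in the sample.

10.1%

n(HClO4) = 0.1041 x 0.02643 = 0.002751 mol.
n(KOH) = 0.002751 / 1 = 0.002751 mol.
mass of KOH = 0.002751 x 56.11 = 0.1544 g.
% purity = 0.1544 / 1.5310 x 100 = 10.1%.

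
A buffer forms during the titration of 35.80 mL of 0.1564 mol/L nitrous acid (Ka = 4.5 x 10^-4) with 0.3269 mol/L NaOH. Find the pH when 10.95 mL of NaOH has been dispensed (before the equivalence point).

3.60

Initial n(HNO2) = 0.1564 x 0.03580 = 0.005599 mol.
n(NaOH) added = 0.3269 x 0.01095 = 0.003580 mol, converting that many moles of HNO2 to NO2-.
Remaining n(HNO2) = 0.002020 mol; n(NO2-) = 0.003580 mol.
By Henderson-Hasselbalch, pH = pKa + log([A^-]/[HA]) = 3.35 + log(0.003580/0.002020) = 3.35 + (+0.25) = 3.60.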